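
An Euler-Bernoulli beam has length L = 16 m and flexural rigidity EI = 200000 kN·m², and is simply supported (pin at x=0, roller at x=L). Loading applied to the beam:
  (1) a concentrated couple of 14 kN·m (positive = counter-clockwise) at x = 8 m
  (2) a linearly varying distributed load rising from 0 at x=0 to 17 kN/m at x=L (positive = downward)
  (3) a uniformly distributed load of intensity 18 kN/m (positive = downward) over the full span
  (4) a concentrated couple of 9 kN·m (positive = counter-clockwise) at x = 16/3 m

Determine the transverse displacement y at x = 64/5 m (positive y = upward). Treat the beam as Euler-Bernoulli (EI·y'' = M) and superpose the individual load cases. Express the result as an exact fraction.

Load 1 — applied couple M₀=14 kN·m at a=8 m (b=L-a=8):
  y_1 = (M₀x³/(6L)-M₀(x-a)²/2+C₁x)/EI  [x>a] with C₁=M₀(3b²-L²)/(6L)=-28/3 = (14·(64/5)³/(6·16)-14·((64/5)-8)²/2+(-28/3)·(64/5))/200000 = 49/390625 m
Load 2 — triangular load w₀=17 kN/m (0→w₀ over full span):
  y_2 = -w₀x(7L⁴-10L²x²+3x⁴)/(360LEI) = -17·(64/5)·(7·16⁴-10·16²·(64/5)²+3·(64/5)⁴)/(360·16·200000) = -1105408/48828125 m
Load 3 — uniform load w=18 kN/m over full span:
  y_3 = -wx(L³-2Lx²+x³)/(24EI) = -18·(64/5)·(16³-2·16·(64/5)²+(64/5)³)/(24·200000) = -89088/1953125 m
Load 4 — applied couple M₀=9 kN·m at a=16/3 m (b=L-a=32/3):
  y_4 = (M₀x³/(6L)-M₀(x-a)²/2+C₁x)/EI  [x>a] with C₁=M₀(3b²-L²)/(6L)=8 = (9·(64/5)³/(6·16)-9·((64/5)-(16/3))²/2+8·(64/5))/200000 = 94/390625 m
Superposition: y = Σ y_i = -3314733/48828125 m ≈ -0.067886 m

y(64/5) = -3314733/48828125 m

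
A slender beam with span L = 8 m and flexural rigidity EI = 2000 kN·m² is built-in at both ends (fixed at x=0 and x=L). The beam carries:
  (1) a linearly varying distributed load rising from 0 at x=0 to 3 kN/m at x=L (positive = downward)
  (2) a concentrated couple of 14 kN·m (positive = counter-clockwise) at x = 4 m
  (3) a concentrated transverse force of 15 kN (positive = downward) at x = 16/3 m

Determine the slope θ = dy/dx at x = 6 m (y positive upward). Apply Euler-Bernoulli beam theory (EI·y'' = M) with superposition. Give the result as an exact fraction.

Load 1 — triangular load w₀=3 kN/m (0→w₀ over full span):
  θ_1 = -w₀(2x(L-x)(L-2x)(x+2L)+x²(L-x)²)/(120LEI) = -3·(2·6·(8-6)·(8-2·6)·(6+2·8)+6²·(8-6)²)/(120·8·2000) = 123/40000 rad
Load 2 — applied couple M₀=14 kN·m at a=4 m (b=L-a=4):
  θ_2 = (R_Ax²/2 - M_Ax - M₀(x-a))/EI  [x>a] with R_A=21/8, M_A=7/2 = ((21/8)·6²/2 - (7/2)·6 - 14·(6-4))/2000 = -7/8000 rad
Load 3 — point force P=15 kN at a=16/3 m (b=L-a=8/3):
  θ_3 = Pa²(L-x)(2bL-(3b+a)(L-x))/(2L³EI)  [x>a] = 15·(16/3)²·(8-6)·(2·(8/3)·8-(3·(8/3)+(16/3))·(8-6))/(2·8³·2000) = 1/150 rad
Superposition: θ = Σ θ_i = 133/15000 rad ≈ 0.008867 rad

θ(6) = 133/15000 rad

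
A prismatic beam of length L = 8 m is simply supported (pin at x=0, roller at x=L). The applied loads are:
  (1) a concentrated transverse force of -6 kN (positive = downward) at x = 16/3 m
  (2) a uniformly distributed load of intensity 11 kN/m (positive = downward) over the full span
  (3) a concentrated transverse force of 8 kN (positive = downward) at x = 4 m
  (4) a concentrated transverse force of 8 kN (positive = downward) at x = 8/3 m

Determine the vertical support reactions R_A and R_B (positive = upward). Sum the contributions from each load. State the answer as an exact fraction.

Load 1 — point force P=-6 kN at a=16/3 m (b=L-a=8/3):
  R_A = Pb/L = (-6)·(8/3)/8 = -2 kN
  R_B = Pa/L = (-6)·(16/3)/8 = -4 kN
Load 2 — uniform load w=11 kN/m over full span:
  R_A = wL/2 = 11·8/2 = 44 kN
  R_B = wL/2 = 11·8/2 = 44 kN
Load 3 — point force P=8 kN at a=4 m (b=L-a=4):
  R_A = Pb/L = 8·4/8 = 4 kN
  R_B = Pa/L = 8·4/8 = 4 kN
Load 4 — point force P=8 kN at a=8/3 m (b=L-a=16/3):
  R_A = Pb/L = 8·(16/3)/8 = 16/3 kN
  R_B = Pa/L = 8·(8/3)/8 = 8/3 kN
Superposition: R_A = 154/3 kN, R_B = 140/3 kN

R_A = 154/3 kN, R_B = 140/3 kN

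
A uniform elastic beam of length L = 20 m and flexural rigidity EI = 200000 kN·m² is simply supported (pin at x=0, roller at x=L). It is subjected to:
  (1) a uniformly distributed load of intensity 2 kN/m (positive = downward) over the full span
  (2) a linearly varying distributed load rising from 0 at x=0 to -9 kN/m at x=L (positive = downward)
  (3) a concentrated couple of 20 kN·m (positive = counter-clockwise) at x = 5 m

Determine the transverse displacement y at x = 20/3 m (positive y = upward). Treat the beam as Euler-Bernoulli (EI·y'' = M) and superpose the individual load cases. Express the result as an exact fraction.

Load 1 — uniform load w=2 kN/m over full span:
  y_1 = -wx(L³-2Lx²+x³)/(24EI) = -2·(20/3)·(20³-2·20·(20/3)²+(20/3)³)/(24·200000) = -22/1215 m
Load 2 — triangular load w₀=-9 kN/m (0→w₀ over full span):
  y_2 = -w₀x(7L⁴-10L²x²+3x⁴)/(360LEI) = -(-9)·(20/3)·(7·20⁴-10·20²·(20/3)²+3·(20/3)⁴)/(360·20·200000) = 16/405 m
Load 3 — applied couple M₀=20 kN·m at a=5 m (b=L-a=15):
  y_3 = (M₀x³/(6L)-M₀(x-a)²/2+C₁x)/EI  [x>a] with C₁=M₀(3b²-L²)/(6L)=275/6 = (20·(20/3)³/(6·20)-20·((20/3)-5)²/2+(275/6)·(20/3))/200000 = 53/32400 m
Superposition: y = Σ y_i = 2239/97200 m ≈ 0.023035 m

y(20/3) = 2239/97200 m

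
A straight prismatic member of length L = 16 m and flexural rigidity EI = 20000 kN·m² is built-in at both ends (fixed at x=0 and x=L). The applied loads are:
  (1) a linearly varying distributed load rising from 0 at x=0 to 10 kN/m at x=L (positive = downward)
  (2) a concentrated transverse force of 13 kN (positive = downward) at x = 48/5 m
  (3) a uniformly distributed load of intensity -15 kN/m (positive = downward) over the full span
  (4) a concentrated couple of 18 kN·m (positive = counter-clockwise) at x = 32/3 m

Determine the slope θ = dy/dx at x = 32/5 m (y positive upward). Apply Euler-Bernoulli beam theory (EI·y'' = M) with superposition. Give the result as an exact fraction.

θ(32/5) = 10322/1953125 rad

Load 1 — triangular load w₀=10 kN/m (0→w₀ over full span):
  θ_1 = -w₀(2x(L-x)(L-2x)(x+2L)+x²(L-x)²)/(120LEI) = -10·(2·(32/5)·(16-(32/5))·(16-2·(32/5))·((32/5)+2·16)+(32/5)²·(16-(32/5))²)/(120·16·20000) = -384/78125 rad
Load 2 — point force P=13 kN at a=48/5 m (b=L-a=32/5):
  θ_2 = -Pb²x(2aL-(3a+b)x)/(2L³EI)  [x≤a] = -13·(32/5)²·(32/5)·(2·(48/5)·16-(3·(48/5)+(32/5))·(32/5))/(2·16³·20000) = -3328/1953125 rad
Load 3 — uniform load w=-15 kN/m over full span:
  θ_3 = -wx(L-x)(L-2x)/(12EI) = -(-15)·(32/5)·(16-(32/5))·(16-2·(32/5))/(12·20000) = 192/15625 rad
Load 4 — applied couple M₀=18 kN·m at a=32/3 m (b=L-a=16/3):
  θ_4 = (R_Ax²/2 - M_Ax)/EI  [x≤a] with R_A=3/2, M_A=6 = ((3/2)·(32/5)²/2 - 6·(32/5))/20000 = -6/15625 rad
Superposition: θ = Σ θ_i = 10322/1953125 rad ≈ 0.005285 rad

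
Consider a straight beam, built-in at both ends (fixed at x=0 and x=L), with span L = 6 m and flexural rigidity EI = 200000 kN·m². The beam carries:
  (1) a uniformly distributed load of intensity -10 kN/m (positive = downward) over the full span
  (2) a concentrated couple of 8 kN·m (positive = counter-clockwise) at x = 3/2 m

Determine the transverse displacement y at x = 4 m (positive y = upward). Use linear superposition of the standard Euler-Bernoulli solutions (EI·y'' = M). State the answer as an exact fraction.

Load 1 — uniform load w=-10 kN/m over full span:
  y_1 = -wx²(L-x)²/(24EI) = -(-10)·4²·(6-4)²/(24·200000) = 1/7500 m
Load 2 — applied couple M₀=8 kN·m at a=3/2 m (b=L-a=9/2):
  y_2 = (R_Ax³/6 - M_Ax²/2 - M₀(x-a)²/2)/EI  [x>a] with R_A=3/2, M_A=-3/2 = ((3/2)·4³/6 - (-3/2)·4²/2 - 8·(4-(3/2))²/2)/200000 = 3/200000 m
Superposition: y = Σ y_i = 89/600000 m ≈ 0.000148 m

y(4) = 89/600000 m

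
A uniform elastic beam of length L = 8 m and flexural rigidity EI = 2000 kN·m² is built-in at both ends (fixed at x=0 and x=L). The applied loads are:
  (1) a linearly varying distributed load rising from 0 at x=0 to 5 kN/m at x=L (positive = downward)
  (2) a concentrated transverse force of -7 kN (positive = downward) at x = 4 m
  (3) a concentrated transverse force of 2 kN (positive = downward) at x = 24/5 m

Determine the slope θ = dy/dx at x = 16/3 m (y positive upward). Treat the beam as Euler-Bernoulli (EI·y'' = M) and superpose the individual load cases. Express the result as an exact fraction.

θ(16/3) = 10207/7593750 rad

Load 1 — triangular load w₀=5 kN/m (0→w₀ over full span):
  θ_1 = -w₀(2x(L-x)(L-2x)(x+2L)+x²(L-x)²)/(120LEI) = -5·(2·(16/3)·(8-(16/3))·(8-2·(16/3))·((16/3)+2·8)+(16/3)²·(8-(16/3))²)/(120·8·2000) = 112/30375 rad
Load 2 — point force P=-7 kN at a=4 m (b=L-a=4):
  θ_2 = Pa²(L-x)(2bL-(3b+a)(L-x))/(2L³EI)  [x>a] = (-7)·4²·(8-(16/3))·(2·4·8-(3·4+4)·(8-(16/3)))/(2·8³·2000) = -7/2250 rad
Load 3 — point force P=2 kN at a=24/5 m (b=L-a=16/5):
  θ_3 = Pa²(L-x)(2bL-(3b+a)(L-x))/(2L³EI)  [x>a] = 2·(24/5)²·(8-(16/3))·(2·(16/5)·8-(3·(16/5)+(24/5))·(8-(16/3)))/(2·8³·2000) = 12/15625 rad
Superposition: θ = Σ θ_i = 10207/7593750 rad ≈ 0.001344 rad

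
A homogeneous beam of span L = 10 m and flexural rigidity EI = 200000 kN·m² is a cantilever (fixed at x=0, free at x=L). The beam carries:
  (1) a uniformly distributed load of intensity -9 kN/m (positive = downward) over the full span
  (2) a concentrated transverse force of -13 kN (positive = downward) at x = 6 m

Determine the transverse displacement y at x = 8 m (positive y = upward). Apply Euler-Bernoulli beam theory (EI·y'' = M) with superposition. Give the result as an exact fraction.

y(8) = 483/10000 m

Load 1 — uniform load w=-9 kN/m over full span:
  y_1 = -wx²(x²-4Lx+6L²)/(24EI) = -(-9)·8²·(8²-4·10·8+6·10²)/(24·200000) = 129/3125 m
Load 2 — point force P=-13 kN at a=6 m (b=L-a=4):
  y_2 = -Pa²(3x-a)/(6EI)  [x>a] = -(-13)·6²·(3·8-6)/(6·200000) = 351/50000 m
Superposition: y = Σ y_i = 483/10000 m ≈ 0.048300 m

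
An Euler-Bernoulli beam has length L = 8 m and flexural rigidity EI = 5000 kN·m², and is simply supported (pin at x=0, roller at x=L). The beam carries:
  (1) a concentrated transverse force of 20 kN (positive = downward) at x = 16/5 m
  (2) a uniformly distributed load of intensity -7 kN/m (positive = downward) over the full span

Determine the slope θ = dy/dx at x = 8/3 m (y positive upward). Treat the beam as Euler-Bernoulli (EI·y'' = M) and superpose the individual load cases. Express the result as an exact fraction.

θ(8/3) = 8264/1265625 rad

Load 1 — point force P=20 kN at a=16/5 m (b=L-a=24/5):
  θ_1 = -Pb(L²-b²-3x²)/(6LEI)  [x≤a] = -20·(24/5)·(8²-(24/5)²-3·(8/3)²)/(6·8·5000) = -368/46875 rad
Load 2 — uniform load w=-7 kN/m over full span:
  θ_2 = -w(L³-6Lx²+4x³)/(24EI) = -(-7)·(8³-6·8·(8/3)²+4·(8/3)³)/(24·5000) = 728/50625 rad
Superposition: θ = Σ θ_i = 8264/1265625 rad ≈ 0.006530 rad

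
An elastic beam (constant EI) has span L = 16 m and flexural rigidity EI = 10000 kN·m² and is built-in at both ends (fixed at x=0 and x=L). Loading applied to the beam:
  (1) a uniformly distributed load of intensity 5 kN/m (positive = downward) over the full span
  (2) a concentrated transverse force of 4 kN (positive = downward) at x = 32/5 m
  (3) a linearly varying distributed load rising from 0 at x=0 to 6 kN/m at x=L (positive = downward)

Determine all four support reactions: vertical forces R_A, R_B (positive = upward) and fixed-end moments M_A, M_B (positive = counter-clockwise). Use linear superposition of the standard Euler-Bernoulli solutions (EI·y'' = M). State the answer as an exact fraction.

Load 1 — uniform load w=5 kN/m over full span:
  R_A = wL/2 = 5·16/2 = 40 kN
  M_A = wL²/12 = 5·16²/12 = 320/3 kN·m
  R_B = wL/2 = 5·16/2 = 40 kN
  M_B = -wL²/12 = -5·16²/12 = -320/3 kN·m
Load 2 — point force P=4 kN at a=32/5 m (b=L-a=48/5):
  R_A = Pb²(3a+b)/L³ = 4·(48/5)²·(3·(32/5)+(48/5))/16³ = 324/125 kN
  M_A = Pab²/L² = 4·(32/5)·(48/5)²/16² = 1152/125 kN·m
  R_B = Pa²(a+3b)/L³ = 4·(32/5)²·((32/5)+3·(48/5))/16³ = 176/125 kN
  M_B = -Pa²b/L² = -4·(32/5)²·(48/5)/16² = -768/125 kN·m
Load 3 — triangular load w₀=6 kN/m (0→w₀ over full span):
  R_A = 3w₀L/20 = 3·6·16/20 = 72/5 kN
  M_A = w₀L²/30 = 6·16²/30 = 256/5 kN·m
  R_B = 7w₀L/20 = 7·6·16/20 = 168/5 kN
  M_B = -w₀L²/20 = -6·16²/20 = -384/5 kN·m
Superposition: R_A = 7124/125 kN, M_A = 62656/375 kN·m, R_B = 9376/125 kN, M_B = -71104/375 kN·m

R_A = 7124/125 kN, M_A = 62656/375 kN·m, R_B = 9376/125 kN, M_B = -71104/375 kN·m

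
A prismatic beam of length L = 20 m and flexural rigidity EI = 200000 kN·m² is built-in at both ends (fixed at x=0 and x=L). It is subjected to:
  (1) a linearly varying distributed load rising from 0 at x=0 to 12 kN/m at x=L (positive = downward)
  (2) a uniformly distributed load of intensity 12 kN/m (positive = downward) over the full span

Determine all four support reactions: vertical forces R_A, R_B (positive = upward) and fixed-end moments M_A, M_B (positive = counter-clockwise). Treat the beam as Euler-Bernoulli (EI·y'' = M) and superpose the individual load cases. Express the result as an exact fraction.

Load 1 — triangular load w₀=12 kN/m (0→w₀ over full span):
  R_A = 3w₀L/20 = 3·12·20/20 = 36 kN
  M_A = w₀L²/30 = 12·20²/30 = 160 kN·m
  R_B = 7w₀L/20 = 7·12·20/20 = 84 kN
  M_B = -w₀L²/20 = -12·20²/20 = -240 kN·m
Load 2 — uniform load w=12 kN/m over full span:
  R_A = wL/2 = 12·20/2 = 120 kN
  M_A = wL²/12 = 12·20²/12 = 400 kN·m
  R_B = wL/2 = 12·20/2 = 120 kN
  M_B = -wL²/12 = -12·20²/12 = -400 kN·m
Superposition: R_A = 156 kN, M_A = 560 kN·m, R_B = 204 kN, M_B = -640 kN·m

R_A = 156 kN, M_A = 560 kN·m, R_B = 204 kN, M_B = -640 kN·m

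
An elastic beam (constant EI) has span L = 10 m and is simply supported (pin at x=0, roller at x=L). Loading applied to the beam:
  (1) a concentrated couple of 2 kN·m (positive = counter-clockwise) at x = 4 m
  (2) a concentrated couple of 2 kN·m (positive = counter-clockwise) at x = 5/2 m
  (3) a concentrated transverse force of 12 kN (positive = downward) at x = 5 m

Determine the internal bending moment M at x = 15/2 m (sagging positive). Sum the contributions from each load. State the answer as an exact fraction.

M(15/2) = 14 kN·m

Load 1 — applied couple M₀=2 kN·m at a=4 m (b=L-a=6):
  M_1 = M₀x/L - M₀  [x>a] = 2·(15/2)/10 - 2 = -1/2 kN·m
Load 2 — applied couple M₀=2 kN·m at a=5/2 m (b=L-a=15/2):
  M_2 = M₀x/L - M₀  [x>a] = 2·(15/2)/10 - 2 = -1/2 kN·m
Load 3 — point force P=12 kN at a=5 m (b=L-a=5):
  M_3 = Pa(L-x)/L  [x>a] = 12·5·(10-(15/2))/10 = 15 kN·m
Superposition: M = Σ M_i = 14 kN·m ≈ 14.000000 kN·m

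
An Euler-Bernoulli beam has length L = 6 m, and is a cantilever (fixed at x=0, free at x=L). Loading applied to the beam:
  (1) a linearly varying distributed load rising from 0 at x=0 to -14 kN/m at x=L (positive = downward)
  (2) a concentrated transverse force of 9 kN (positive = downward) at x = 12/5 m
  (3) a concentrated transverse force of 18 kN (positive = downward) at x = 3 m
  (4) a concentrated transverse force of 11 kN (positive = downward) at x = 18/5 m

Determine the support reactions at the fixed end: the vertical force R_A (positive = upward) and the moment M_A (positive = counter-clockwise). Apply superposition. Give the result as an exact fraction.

R_A = -4 kN, M_A = -264/5 kN·m

Load 1 — triangular load w₀=-14 kN/m (0→w₀ over full span):
  R_A = w₀L/2 = (-14)·6/2 = -42 kN
  M_A = w₀L²/3 = (-14)·6²/3 = -168 kN·m
Load 2 — point force P=9 kN at a=12/5 m (b=L-a=18/5):
  R_A = P = 9 kN
  M_A = Pa = 9·(12/5) = 108/5 kN·m
Load 3 — point force P=18 kN at a=3 m (b=L-a=3):
  R_A = P = 18 kN
  M_A = Pa = 18·3 = 54 kN·m
Load 4 — point force P=11 kN at a=18/5 m (b=L-a=12/5):
  R_A = P = 11 kN
  M_A = Pa = 11·(18/5) = 198/5 kN·m
Superposition: R_A = -4 kN, M_A = -264/5 kN·m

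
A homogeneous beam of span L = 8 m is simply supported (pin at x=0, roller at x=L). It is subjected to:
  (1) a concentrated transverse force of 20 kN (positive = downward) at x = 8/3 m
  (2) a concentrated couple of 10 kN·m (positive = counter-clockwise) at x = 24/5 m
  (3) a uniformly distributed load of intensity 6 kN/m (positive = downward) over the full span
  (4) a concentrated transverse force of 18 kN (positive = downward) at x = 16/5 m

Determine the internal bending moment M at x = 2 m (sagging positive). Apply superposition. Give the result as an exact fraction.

Load 1 — point force P=20 kN at a=8/3 m (b=L-a=16/3):
  M_1 = Pbx/L  [x≤a] = 20·(16/3)·2/8 = 80/3 kN·m
Load 2 — applied couple M₀=10 kN·m at a=24/5 m (b=L-a=16/5):
  M_2 = M₀x/L  [x≤a] = 10·2/8 = 5/2 kN·m
Load 3 — uniform load w=6 kN/m over full span:
  M_3 = wx(L-x)/2 = 6·2·(8-2)/2 = 36 kN·m
Load 4 — point force P=18 kN at a=16/5 m (b=L-a=24/5):
  M_4 = Pbx/L  [x≤a] = 18·(24/5)·2/8 = 108/5 kN·m
Superposition: M = Σ M_i = 2603/30 kN·m ≈ 86.766667 kN·m

M(2) = 2603/30 kN·m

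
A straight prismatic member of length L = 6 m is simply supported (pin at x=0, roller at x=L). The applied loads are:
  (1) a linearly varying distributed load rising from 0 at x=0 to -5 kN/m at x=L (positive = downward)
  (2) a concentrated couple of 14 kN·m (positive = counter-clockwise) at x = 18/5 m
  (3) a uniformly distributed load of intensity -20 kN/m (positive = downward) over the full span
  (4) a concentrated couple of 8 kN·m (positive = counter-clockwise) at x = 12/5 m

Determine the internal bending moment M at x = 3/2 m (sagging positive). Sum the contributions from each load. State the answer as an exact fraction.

M(3/2) = -2209/32 kN·m

Load 1 — triangular load w₀=-5 kN/m (0→w₀ over full span):
  M_1 = w₀Lx/6 - w₀x³/(6L) = (-5)·6·(3/2)/6 - (-5)·(3/2)³/(6·6) = -225/32 kN·m
Load 2 — applied couple M₀=14 kN·m at a=18/5 m (b=L-a=12/5):
  M_2 = M₀x/L  [x≤a] = 14·(3/2)/6 = 7/2 kN·m
Load 3 — uniform load w=-20 kN/m over full span:
  M_3 = wx(L-x)/2 = (-20)·(3/2)·(6-(3/2))/2 = -135/2 kN·m
Load 4 — applied couple M₀=8 kN·m at a=12/5 m (b=L-a=18/5):
  M_4 = M₀x/L  [x≤a] = 8·(3/2)/6 = 2 kN·m
Superposition: M = Σ M_i = -2209/32 kN·m ≈ -69.031250 kN·m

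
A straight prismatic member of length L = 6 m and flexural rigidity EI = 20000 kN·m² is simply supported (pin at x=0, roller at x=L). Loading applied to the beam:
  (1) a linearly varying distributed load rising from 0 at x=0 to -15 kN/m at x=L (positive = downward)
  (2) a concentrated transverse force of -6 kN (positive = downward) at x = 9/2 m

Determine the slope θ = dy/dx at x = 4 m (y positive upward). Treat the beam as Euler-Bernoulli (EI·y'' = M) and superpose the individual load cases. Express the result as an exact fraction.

Load 1 — triangular load w₀=-15 kN/m (0→w₀ over full span):
  θ_1 = -w₀(7L⁴-30L²x²+15x⁴)/(360LEI) = -(-15)·(7·6⁴-30·6²·4²+15·4⁴)/(360·6·20000) = -91/60000 rad
Load 2 — point force P=-6 kN at a=9/2 m (b=L-a=3/2):
  θ_2 = -Pb(L²-b²-3x²)/(6LEI)  [x≤a] = -(-6)·(3/2)·(6²-(3/2)²-3·4²)/(6·6·20000) = -57/320000 rad
Superposition: θ = Σ θ_i = -1627/960000 rad ≈ -0.001695 rad

θ(4) = -1627/960000 rad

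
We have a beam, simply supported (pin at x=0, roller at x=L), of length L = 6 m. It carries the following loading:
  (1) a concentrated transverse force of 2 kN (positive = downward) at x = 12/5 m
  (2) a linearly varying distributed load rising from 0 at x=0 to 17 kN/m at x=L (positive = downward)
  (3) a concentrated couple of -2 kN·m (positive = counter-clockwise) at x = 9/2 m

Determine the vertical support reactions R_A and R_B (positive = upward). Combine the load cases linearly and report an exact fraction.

R_A = 268/15 kN, R_B = 527/15 kN

Load 1 — point force P=2 kN at a=12/5 m (b=L-a=18/5):
  R_A = Pb/L = 2·(18/5)/6 = 6/5 kN
  R_B = Pa/L = 2·(12/5)/6 = 4/5 kN
Load 2 — triangular load w₀=17 kN/m (0→w₀ over full span):
  R_A = w₀L/6 = 17·6/6 = 17 kN
  R_B = w₀L/3 = 17·6/3 = 34 kN
Load 3 — applied couple M₀=-2 kN·m at a=9/2 m (b=L-a=3/2):
  R_A = M₀/L = (-2)/6 = -1/3 kN
  R_B = -M₀/L = -(-2)/6 = 1/3 kN
Superposition: R_A = 268/15 kN, R_B = 527/15 kN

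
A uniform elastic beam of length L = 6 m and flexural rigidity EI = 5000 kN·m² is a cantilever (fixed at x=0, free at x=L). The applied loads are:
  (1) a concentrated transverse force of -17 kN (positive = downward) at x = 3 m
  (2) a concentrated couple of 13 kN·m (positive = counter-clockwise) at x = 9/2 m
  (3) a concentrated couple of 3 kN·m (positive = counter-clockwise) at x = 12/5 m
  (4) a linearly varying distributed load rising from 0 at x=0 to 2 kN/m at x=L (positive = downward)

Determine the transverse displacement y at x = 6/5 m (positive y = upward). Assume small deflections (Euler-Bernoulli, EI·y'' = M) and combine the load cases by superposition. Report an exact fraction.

y(6/5) = 217071/39062500 m

Load 1 — point force P=-17 kN at a=3 m (b=L-a=3):
  y_1 = -Px²(3a-x)/(6EI)  [x≤a] = -(-17)·(6/5)²·(3·3-(6/5))/(6·5000) = 1989/312500 m
Load 2 — applied couple M₀=13 kN·m at a=9/2 m (b=L-a=3/2):
  y_2 = M₀x²/(2EI)  [x≤a] = 13·(6/5)²/(2·5000) = 117/62500 m
Load 3 — applied couple M₀=3 kN·m at a=12/5 m (b=L-a=18/5):
  y_3 = M₀x²/(2EI)  [x≤a] = 3·(6/5)²/(2·5000) = 27/62500 m
Load 4 — triangular load w₀=2 kN/m (0→w₀ over full span):
  y_4 = (w₀Lx³/12-w₀L²x²/6-w₀x⁵/(120L))/EI = (2·6·(6/5)³/12-2·6²·(6/5)²/6-2·(6/5)⁵/(120·6))/5000 = -60777/19531250 m
Superposition: y = Σ y_i = 217071/39062500 m ≈ 0.005557 m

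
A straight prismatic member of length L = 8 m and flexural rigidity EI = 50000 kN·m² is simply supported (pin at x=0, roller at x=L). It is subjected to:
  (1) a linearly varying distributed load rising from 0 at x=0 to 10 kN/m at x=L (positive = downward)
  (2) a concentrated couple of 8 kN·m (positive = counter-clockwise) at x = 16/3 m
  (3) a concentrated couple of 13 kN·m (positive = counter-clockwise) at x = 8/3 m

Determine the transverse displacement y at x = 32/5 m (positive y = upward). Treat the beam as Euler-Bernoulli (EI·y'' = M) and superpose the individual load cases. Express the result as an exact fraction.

Load 1 — triangular load w₀=10 kN/m (0→w₀ over full span):
  y_1 = -w₀x(7L⁴-10L²x²+3x⁴)/(360LEI) = -10·(32/5)·(7·8⁴-10·8²·(32/5)²+3·(32/5)⁴)/(360·8·50000) = -32512/9765625 m
Load 2 — applied couple M₀=8 kN·m at a=16/3 m (b=L-a=8/3):
  y_2 = (M₀x³/(6L)-M₀(x-a)²/2+C₁x)/EI  [x>a] with C₁=M₀(3b²-L²)/(6L)=-64/9 = (8·(32/5)³/(6·8)-8·((32/5)-(16/3))²/2+(-64/9)·(32/5))/50000 = -448/3515625 m
Load 3 — applied couple M₀=13 kN·m at a=8/3 m (b=L-a=16/3):
  y_3 = (M₀x³/(6L)-M₀(x-a)²/2+C₁x)/EI  [x>a] with C₁=M₀(3b²-L²)/(6L)=52/9 = (13·(32/5)³/(6·8)-13·((32/5)-(8/3))²/2+(52/9)·(32/5))/50000 = 1222/3515625 m
Superposition: y = Σ y_i = -30362/9765625 m ≈ -0.003109 m

y(32/5) = -30362/9765625 m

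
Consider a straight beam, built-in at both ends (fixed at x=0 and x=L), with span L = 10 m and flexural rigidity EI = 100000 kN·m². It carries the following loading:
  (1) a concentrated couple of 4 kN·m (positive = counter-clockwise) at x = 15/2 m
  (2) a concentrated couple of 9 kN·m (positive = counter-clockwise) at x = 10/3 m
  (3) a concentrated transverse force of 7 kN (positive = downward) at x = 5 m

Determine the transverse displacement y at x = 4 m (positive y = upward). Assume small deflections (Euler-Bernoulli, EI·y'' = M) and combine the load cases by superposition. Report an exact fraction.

Load 1 — applied couple M₀=4 kN·m at a=15/2 m (b=L-a=5/2):
  y_1 = (R_Ax³/6 - M_Ax²/2)/EI  [x≤a] with R_A=9/20, M_A=5/4 = ((9/20)·4³/6 - (5/4)·4²/2)/100000 = -13/250000 m
Load 2 — applied couple M₀=9 kN·m at a=10/3 m (b=L-a=20/3):
  y_2 = (R_Ax³/6 - M_Ax²/2 - M₀(x-a)²/2)/EI  [x>a] with R_A=6/5, M_A=0 = ((6/5)·4³/6 - 0·4²/2 - 9·(4-(10/3))²/2)/100000 = 27/250000 m
Load 3 — point force P=7 kN at a=5 m (b=L-a=5):
  y_3 = -Pb²x²(3aL-(3a+b)x)/(6L³EI)  [x≤a] = -7·5²·4²·(3·5·10-(3·5+5)·4)/(6·10³·100000) = -49/150000 m
Superposition: y = Σ y_i = -203/750000 m ≈ -0.000271 m

y(4) = -203/750000 m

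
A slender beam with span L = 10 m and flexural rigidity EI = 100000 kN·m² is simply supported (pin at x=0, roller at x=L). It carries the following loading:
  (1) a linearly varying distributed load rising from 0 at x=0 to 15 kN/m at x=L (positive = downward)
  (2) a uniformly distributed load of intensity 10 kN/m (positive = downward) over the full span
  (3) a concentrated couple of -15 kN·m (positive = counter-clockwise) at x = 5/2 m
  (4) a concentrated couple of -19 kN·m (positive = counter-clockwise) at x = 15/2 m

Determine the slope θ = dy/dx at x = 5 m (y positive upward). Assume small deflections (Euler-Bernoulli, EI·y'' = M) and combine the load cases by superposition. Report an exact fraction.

Load 1 — triangular load w₀=15 kN/m (0→w₀ over full span):
  θ_1 = -w₀(7L⁴-30L²x²+15x⁴)/(360LEI) = -15·(7·10⁴-30·10²·5²+15·5⁴)/(360·10·100000) = -7/38400 rad
Load 2 — uniform load w=10 kN/m over full span:
  θ_2 = -w(L³-6Lx²+4x³)/(24EI) = -10·(10³-6·10·5²+4·5³)/(24·100000) = 0 rad
Load 3 — applied couple M₀=-15 kN·m at a=5/2 m (b=L-a=15/2):
  θ_3 = (M₀x²/(2L)-M₀(x-a)+C₁)/EI  [x>a] with C₁=M₀(3b²-L²)/(6L)=-275/16 = ((-15)·5²/(2·10)-(-15)·(5-(5/2))+(-275/16))/100000 = 1/64000 rad
Load 4 — applied couple M₀=-19 kN·m at a=15/2 m (b=L-a=5/2):
  θ_4 = (M₀x²/(2L)+C₁)/EI  [x≤a] with C₁=M₀(3b²-L²)/(6L)=1235/48 = ((-19)·5²/(2·10)+(1235/48))/100000 = 19/960000 rad
Superposition: θ = Σ θ_i = -47/320000 rad ≈ -0.000147 rad

θ(5) = -47/320000 rad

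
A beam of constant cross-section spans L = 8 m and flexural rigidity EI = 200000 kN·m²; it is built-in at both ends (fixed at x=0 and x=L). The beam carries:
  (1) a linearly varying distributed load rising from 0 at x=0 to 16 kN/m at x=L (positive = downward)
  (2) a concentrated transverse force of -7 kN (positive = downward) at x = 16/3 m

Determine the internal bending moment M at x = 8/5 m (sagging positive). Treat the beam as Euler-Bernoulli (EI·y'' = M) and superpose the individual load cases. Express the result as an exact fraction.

M(8/5) = -3976/1125 kN·m

Load 1 — triangular load w₀=16 kN/m (0→w₀ over full span):
  M_1 = 3w₀Lx/20 - w₀L²/30 - w₀x³/(6L) = 3·16·8·(8/5)/20 - 16·8²/30 - 16·(8/5)³/(6·8) = -1792/375 kN·m
Load 2 — point force P=-7 kN at a=16/3 m (b=L-a=8/3):
  M_2 = Pb²(3a+b)x/L³ - Pab²/L²  [x≤a] = (-7)·(8/3)²·(3·(16/3)+(8/3))·(8/5)/8³ - (-7)·(16/3)·(8/3)²/8² = 56/45 kN·m
Superposition: M = Σ M_i = -3976/1125 kN·m ≈ -3.534222 kN·m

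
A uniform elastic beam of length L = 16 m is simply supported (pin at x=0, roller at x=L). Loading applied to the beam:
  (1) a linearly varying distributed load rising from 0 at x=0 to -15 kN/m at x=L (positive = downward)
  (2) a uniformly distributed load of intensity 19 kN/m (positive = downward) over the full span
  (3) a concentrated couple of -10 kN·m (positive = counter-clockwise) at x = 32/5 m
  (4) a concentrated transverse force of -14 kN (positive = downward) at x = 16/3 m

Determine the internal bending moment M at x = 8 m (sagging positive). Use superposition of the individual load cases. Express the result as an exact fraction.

M(8) = 1007/3 kN·m

Load 1 — triangular load w₀=-15 kN/m (0→w₀ over full span):
  M_1 = w₀Lx/6 - w₀x³/(6L) = (-15)·16·8/6 - (-15)·8³/(6·16) = -240 kN·m
Load 2 — uniform load w=19 kN/m over full span:
  M_2 = wx(L-x)/2 = 19·8·(16-8)/2 = 608 kN·m
Load 3 — applied couple M₀=-10 kN·m at a=32/5 m (b=L-a=48/5):
  M_3 = M₀x/L - M₀  [x>a] = (-10)·8/16 - (-10) = 5 kN·m
Load 4 — point force P=-14 kN at a=16/3 m (b=L-a=32/3):
  M_4 = Pa(L-x)/L  [x>a] = (-14)·(16/3)·(16-8)/16 = -112/3 kN·m
Superposition: M = Σ M_i = 1007/3 kN·m ≈ 335.666667 kN·m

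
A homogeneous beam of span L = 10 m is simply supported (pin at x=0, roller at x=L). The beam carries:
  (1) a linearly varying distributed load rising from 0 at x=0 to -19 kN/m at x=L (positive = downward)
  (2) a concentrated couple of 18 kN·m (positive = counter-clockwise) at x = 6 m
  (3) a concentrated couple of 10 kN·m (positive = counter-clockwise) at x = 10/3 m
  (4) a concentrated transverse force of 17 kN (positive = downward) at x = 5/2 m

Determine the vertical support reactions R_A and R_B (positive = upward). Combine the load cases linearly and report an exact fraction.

R_A = -967/60 kN, R_B = -3713/60 kN

Load 1 — triangular load w₀=-19 kN/m (0→w₀ over full span):
  R_A = w₀L/6 = (-19)·10/6 = -95/3 kN
  R_B = w₀L/3 = (-19)·10/3 = -190/3 kN
Load 2 — applied couple M₀=18 kN·m at a=6 m (b=L-a=4):
  R_A = M₀/L = 18/10 = 9/5 kN
  R_B = -M₀/L = -18/10 = -9/5 kN
Load 3 — applied couple M₀=10 kN·m at a=10/3 m (b=L-a=20/3):
  R_A = M₀/L = 10/10 = 1 kN
  R_B = -M₀/L = -10/10 = -1 kN
Load 4 — point force P=17 kN at a=5/2 m (b=L-a=15/2):
  R_A = Pb/L = 17·(15/2)/10 = 51/4 kN
  R_B = Pa/L = 17·(5/2)/10 = 17/4 kN
Superposition: R_A = -967/60 kN, R_B = -3713/60 kN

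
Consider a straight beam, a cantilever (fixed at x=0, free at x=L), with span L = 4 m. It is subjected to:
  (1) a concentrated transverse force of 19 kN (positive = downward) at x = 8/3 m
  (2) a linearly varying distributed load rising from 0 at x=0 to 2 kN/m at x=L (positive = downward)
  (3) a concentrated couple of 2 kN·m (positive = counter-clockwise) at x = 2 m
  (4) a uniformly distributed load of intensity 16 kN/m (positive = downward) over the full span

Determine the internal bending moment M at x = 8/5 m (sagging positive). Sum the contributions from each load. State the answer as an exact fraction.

M(8/5) = -25858/375 kN·m

Load 1 — point force P=19 kN at a=8/3 m (b=L-a=4/3):
  M_1 = -P(a-x)  [x≤a] = -19·((8/3)-(8/5)) = -304/15 kN·m
Load 2 — triangular load w₀=2 kN/m (0→w₀ over full span):
  M_2 = w₀Lx/2 - w₀L²/3 - w₀x³/(6L) = 2·4·(8/5)/2 - 2·4²/3 - 2·(8/5)³/(6·4) = -576/125 kN·m
Load 3 — applied couple M₀=2 kN·m at a=2 m (b=L-a=2):
  M_3 = M₀  [x≤a] = 2 = 2 kN·m
Load 4 — uniform load w=16 kN/m over full span:
  M_4 = -w(L-x)²/2 = -16·(4-(8/5))²/2 = -1152/25 kN·m
Superposition: M = Σ M_i = -25858/375 kN·m ≈ -68.954667 kN·m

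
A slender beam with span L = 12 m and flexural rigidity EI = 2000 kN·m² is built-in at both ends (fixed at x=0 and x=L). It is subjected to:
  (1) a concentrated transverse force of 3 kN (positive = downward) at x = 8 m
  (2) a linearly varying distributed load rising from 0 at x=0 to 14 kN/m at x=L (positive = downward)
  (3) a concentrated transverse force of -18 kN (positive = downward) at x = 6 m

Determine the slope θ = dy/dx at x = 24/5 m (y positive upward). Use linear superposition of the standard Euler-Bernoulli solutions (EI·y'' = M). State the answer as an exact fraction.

θ(24/5) = -2811/156250 rad

Load 1 — point force P=3 kN at a=8 m (b=L-a=4):
  θ_1 = -Pb²x(2aL-(3a+b)x)/(2L³EI)  [x≤a] = -3·4²·(24/5)·(2·8·12-(3·8+4)·(24/5))/(2·12³·2000) = -6/3125 rad
Load 2 — triangular load w₀=14 kN/m (0→w₀ over full span):
  θ_2 = -w₀(2x(L-x)(L-2x)(x+2L)+x²(L-x)²)/(120LEI) = -14·(2·(24/5)·(12-(24/5))·(12-2·(24/5))·((24/5)+2·12)+(24/5)²·(12-(24/5))²)/(120·12·2000) = -2268/78125 rad
Load 3 — point force P=-18 kN at a=6 m (b=L-a=6):
  θ_3 = -Pb²x(2aL-(3a+b)x)/(2L³EI)  [x≤a] = -(-18)·6²·(24/5)·(2·6·12-(3·6+6)·(24/5))/(2·12³·2000) = 81/6250 rad
Superposition: θ = Σ θ_i = -2811/156250 rad ≈ -0.017990 rad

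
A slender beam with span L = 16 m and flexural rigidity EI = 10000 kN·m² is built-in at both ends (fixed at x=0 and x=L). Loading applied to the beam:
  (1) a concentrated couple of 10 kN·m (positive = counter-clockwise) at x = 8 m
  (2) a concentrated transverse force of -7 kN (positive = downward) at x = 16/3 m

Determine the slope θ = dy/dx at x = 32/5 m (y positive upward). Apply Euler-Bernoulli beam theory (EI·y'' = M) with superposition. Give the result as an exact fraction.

Load 1 — applied couple M₀=10 kN·m at a=8 m (b=L-a=8):
  θ_1 = (R_Ax²/2 - M_Ax)/EI  [x≤a] with R_A=15/16, M_A=5/2 = ((15/16)·(32/5)²/2 - (5/2)·(32/5))/10000 = 1/3125 rad
Load 2 — point force P=-7 kN at a=16/3 m (b=L-a=32/3):
  θ_2 = Pa²(L-x)(2bL-(3b+a)(L-x))/(2L³EI)  [x>a] = (-7)·(16/3)²·(16-(32/5))·(2·(32/3)·16-(3·(32/3)+(16/3))·(16-(32/5)))/(2·16³·10000) = 56/140625 rad
Superposition: θ = Σ θ_i = 101/140625 rad ≈ 0.000718 rad

θ(32/5) = 101/140625 rad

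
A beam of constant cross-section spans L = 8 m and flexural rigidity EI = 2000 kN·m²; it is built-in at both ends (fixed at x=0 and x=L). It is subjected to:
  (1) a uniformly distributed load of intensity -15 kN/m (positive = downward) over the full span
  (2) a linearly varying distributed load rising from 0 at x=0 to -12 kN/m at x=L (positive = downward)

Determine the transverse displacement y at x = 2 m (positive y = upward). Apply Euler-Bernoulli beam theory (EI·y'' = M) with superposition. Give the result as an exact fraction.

y(2) = 153/2500 m

Load 1 — uniform load w=-15 kN/m over full span:
  y_1 = -wx²(L-x)²/(24EI) = -(-15)·2²·(8-2)²/(24·2000) = 9/200 m
Load 2 — triangular load w₀=-12 kN/m (0→w₀ over full span):
  y_2 = -w₀x²(L-x)²(x+2L)/(120LEI) = -(-12)·2²·(8-2)²·(2+2·8)/(120·8·2000) = 81/5000 m
Superposition: y = Σ y_i = 153/2500 m ≈ 0.061200 m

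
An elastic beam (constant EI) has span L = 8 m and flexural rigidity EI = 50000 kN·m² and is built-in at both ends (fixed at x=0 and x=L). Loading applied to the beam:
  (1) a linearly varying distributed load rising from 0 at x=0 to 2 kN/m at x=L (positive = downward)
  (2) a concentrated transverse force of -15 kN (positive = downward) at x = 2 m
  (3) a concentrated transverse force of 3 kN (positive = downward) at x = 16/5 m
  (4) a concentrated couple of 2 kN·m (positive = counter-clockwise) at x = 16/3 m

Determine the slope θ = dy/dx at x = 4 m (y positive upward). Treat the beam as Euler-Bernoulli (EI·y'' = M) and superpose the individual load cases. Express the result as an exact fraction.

θ(4) = -5273/75000000 rad

Load 1 — triangular load w₀=2 kN/m (0→w₀ over full span):
  θ_1 = -w₀(2x(L-x)(L-2x)(x+2L)+x²(L-x)²)/(120LEI) = -2·(2·4·(8-4)·(8-2·4)·(4+2·8)+4²·(8-4)²)/(120·8·50000) = -1/93750 rad
Load 2 — point force P=-15 kN at a=2 m (b=L-a=6):
  θ_2 = Pa²(L-x)(2bL-(3b+a)(L-x))/(2L³EI)  [x>a] = (-15)·2²·(8-4)·(2·6·8-(3·6+2)·(8-4))/(2·8³·50000) = -3/40000 rad
Load 3 — point force P=3 kN at a=16/5 m (b=L-a=24/5):
  θ_3 = Pa²(L-x)(2bL-(3b+a)(L-x))/(2L³EI)  [x>a] = 3·(16/5)²·(8-4)·(2·(24/5)·8-(3·(24/5)+(16/5))·(8-4))/(2·8³·50000) = 6/390625 rad
Load 4 — applied couple M₀=2 kN·m at a=16/3 m (b=L-a=8/3):
  θ_4 = (R_Ax²/2 - M_Ax)/EI  [x≤a] with R_A=1/3, M_A=2/3 = ((1/3)·4²/2 - (2/3)·4)/50000 = 0 rad
Superposition: θ = Σ θ_i = -5273/75000000 rad ≈ -0.000070 rad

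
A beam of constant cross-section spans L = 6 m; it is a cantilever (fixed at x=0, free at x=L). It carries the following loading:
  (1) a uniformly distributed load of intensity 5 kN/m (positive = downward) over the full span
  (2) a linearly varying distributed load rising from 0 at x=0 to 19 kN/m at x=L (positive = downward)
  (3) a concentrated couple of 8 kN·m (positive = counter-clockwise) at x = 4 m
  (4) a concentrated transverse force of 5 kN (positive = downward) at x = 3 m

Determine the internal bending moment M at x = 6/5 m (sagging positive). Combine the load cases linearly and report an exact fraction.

Load 1 — uniform load w=5 kN/m over full span:
  M_1 = -w(L-x)²/2 = -5·(6-(6/5))²/2 = -288/5 kN·m
Load 2 — triangular load w₀=19 kN/m (0→w₀ over full span):
  M_2 = w₀Lx/2 - w₀L²/3 - w₀x³/(6L) = 19·6·(6/5)/2 - 19·6²/3 - 19·(6/5)³/(6·6) = -20064/125 kN·m
Load 3 — applied couple M₀=8 kN·m at a=4 m (b=L-a=2):
  M_3 = M₀  [x≤a] = 8 = 8 kN·m
Load 4 — point force P=5 kN at a=3 m (b=L-a=3):
  M_4 = -P(a-x)  [x≤a] = -5·(3-(6/5)) = -9 kN·m
Superposition: M = Σ M_i = -27389/125 kN·m ≈ -219.112000 kN·m

M(6/5) = -27389/125 kN·m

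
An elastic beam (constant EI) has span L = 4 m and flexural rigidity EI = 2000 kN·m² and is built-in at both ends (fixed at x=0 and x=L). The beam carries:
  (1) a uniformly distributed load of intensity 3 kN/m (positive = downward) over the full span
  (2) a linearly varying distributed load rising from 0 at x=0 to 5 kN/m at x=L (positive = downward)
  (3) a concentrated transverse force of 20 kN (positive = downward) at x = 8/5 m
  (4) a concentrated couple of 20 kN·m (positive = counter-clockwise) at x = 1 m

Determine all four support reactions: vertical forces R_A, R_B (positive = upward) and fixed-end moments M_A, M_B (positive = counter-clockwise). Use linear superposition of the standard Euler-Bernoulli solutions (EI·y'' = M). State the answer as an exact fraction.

Load 1 — uniform load w=3 kN/m over full span:
  R_A = wL/2 = 3·4/2 = 6 kN
  M_A = wL²/12 = 3·4²/12 = 4 kN·m
  R_B = wL/2 = 3·4/2 = 6 kN
  M_B = -wL²/12 = -3·4²/12 = -4 kN·m
Load 2 — triangular load w₀=5 kN/m (0→w₀ over full span):
  R_A = 3w₀L/20 = 3·5·4/20 = 3 kN
  M_A = w₀L²/30 = 5·4²/30 = 8/3 kN·m
  R_B = 7w₀L/20 = 7·5·4/20 = 7 kN
  M_B = -w₀L²/20 = -5·4²/20 = -4 kN·m
Load 3 — point force P=20 kN at a=8/5 m (b=L-a=12/5):
  R_A = Pb²(3a+b)/L³ = 20·(12/5)²·(3·(8/5)+(12/5))/4³ = 324/25 kN
  M_A = Pab²/L² = 20·(8/5)·(12/5)²/4² = 288/25 kN·m
  R_B = Pa²(a+3b)/L³ = 20·(8/5)²·((8/5)+3·(12/5))/4³ = 176/25 kN
  M_B = -Pa²b/L² = -20·(8/5)²·(12/5)/4² = -192/25 kN·m
Load 4 — applied couple M₀=20 kN·m at a=1 m (b=L-a=3):
  R_A = 6M₀ab/L³ = 6·20·1·3/4³ = 45/8 kN
  M_A = M₀b(2a-b)/L² = 20·3·(2·1-3)/4² = -15/4 kN·m
  R_B = -6M₀ab/L³ = -6·20·1·3/4³ = -45/8 kN
  M_B = M₀a(2b-a)/L² = 20·1·(2·3-1)/4² = 25/4 kN·m
Superposition: R_A = 5517/200 kN, M_A = 4331/300 kN·m, R_B = 2883/200 kN, M_B = -943/100 kN·m

R_A = 5517/200 kN, M_A = 4331/300 kN·m, R_B = 2883/200 kN, M_B = -943/100 kN·m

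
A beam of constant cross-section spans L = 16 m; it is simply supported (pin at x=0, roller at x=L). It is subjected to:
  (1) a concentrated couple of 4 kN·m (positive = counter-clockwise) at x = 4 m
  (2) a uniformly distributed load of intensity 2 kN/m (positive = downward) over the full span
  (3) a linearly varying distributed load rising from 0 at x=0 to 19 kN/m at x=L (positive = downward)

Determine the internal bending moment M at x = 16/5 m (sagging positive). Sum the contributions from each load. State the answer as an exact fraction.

Load 1 — applied couple M₀=4 kN·m at a=4 m (b=L-a=12):
  M_1 = M₀x/L  [x≤a] = 4·(16/5)/16 = 4/5 kN·m
Load 2 — uniform load w=2 kN/m over full span:
  M_2 = wx(L-x)/2 = 2·(16/5)·(16-(16/5))/2 = 1024/25 kN·m
Load 3 — triangular load w₀=19 kN/m (0→w₀ over full span):
  M_3 = w₀Lx/6 - w₀x³/(6L) = 19·16·(16/5)/6 - 19·(16/5)³/(6·16) = 19456/125 kN·m
Superposition: M = Σ M_i = 24676/125 kN·m ≈ 197.408000 kN·m

M(16/5) = 24676/125 kN·m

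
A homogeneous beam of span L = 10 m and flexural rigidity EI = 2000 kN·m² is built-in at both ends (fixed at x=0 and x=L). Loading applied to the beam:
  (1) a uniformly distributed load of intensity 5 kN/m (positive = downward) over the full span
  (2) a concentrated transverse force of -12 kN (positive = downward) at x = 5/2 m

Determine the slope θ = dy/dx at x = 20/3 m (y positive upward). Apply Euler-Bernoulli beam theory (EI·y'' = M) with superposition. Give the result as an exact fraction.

Load 1 — uniform load w=5 kN/m over full span:
  θ_1 = -wx(L-x)(L-2x)/(12EI) = -5·(20/3)·(10-(20/3))·(10-2·(20/3))/(12·2000) = 5/324 rad
Load 2 — point force P=-12 kN at a=5/2 m (b=L-a=15/2):
  θ_2 = Pa²(L-x)(2bL-(3b+a)(L-x))/(2L³EI)  [x>a] = (-12)·(5/2)²·(10-(20/3))·(2·(15/2)·10-(3·(15/2)+(5/2))·(10-(20/3)))/(2·10³·2000) = -1/240 rad
Superposition: θ = Σ θ_i = 73/6480 rad ≈ 0.011265 rad

θ(20/3) = 73/6480 rad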